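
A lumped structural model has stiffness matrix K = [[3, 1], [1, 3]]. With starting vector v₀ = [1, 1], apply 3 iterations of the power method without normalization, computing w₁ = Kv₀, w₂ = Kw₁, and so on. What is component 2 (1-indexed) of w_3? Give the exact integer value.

64

w1 = Kv₀ = (4, 4)
w2 = Kw1 = (16, 16)
w3 = Kw2 = (64, 64)
The requested component of w3 is 64.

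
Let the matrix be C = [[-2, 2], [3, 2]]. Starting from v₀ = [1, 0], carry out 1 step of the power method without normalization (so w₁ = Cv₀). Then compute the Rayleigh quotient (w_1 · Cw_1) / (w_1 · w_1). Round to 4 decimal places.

λ ≈ -1.5385

w1 = Cv₀ = ((-2)·1 + 2·0; 3·1 + 2·0) = (-2, 3)
Cw1 = (10, 0)
w1·Cw1 = (-2)·10 + 3·0 = -20; w1·w1 = (-2)·(-2) + 3·3 = 13
λ ≈ -20/13 = -1.5385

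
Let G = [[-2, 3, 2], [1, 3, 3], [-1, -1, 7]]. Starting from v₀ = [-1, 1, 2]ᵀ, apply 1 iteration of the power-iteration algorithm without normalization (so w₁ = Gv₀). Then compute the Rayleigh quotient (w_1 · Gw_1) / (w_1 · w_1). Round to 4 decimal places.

λ ≈ 5.9824

w1 = Gv₀ = ((-2)·(-1) + 3·1 + 2·2; 1·(-1) + 3·1 + 3·2; (-1)·(-1) + (-1)·1 + 7·2) = (9, 8, 14)
Gw1 = (34, 75, 81)
w1·Gw1 = 9·34 + 8·75 + 14·81 = 2040; w1·w1 = 9·9 + 8·8 + 14·14 = 341
λ ≈ 2040/341 = 5.9824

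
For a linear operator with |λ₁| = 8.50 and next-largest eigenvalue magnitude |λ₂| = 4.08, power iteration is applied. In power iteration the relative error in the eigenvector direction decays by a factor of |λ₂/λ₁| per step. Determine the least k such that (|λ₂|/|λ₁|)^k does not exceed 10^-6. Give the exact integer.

|λ₂/λ₁| = 4.08/8.50 = 0.48000
Need k ≥ ln(10^-6) / ln(0.48000) = -13.8155 / -0.7340 ≈ 18.823
Smallest integer k satisfying the bound: 19

19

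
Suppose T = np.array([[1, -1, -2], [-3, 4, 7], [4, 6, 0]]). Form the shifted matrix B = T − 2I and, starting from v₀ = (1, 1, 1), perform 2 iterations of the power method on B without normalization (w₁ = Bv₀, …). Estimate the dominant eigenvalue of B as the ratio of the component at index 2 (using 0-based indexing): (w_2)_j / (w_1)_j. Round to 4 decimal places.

μ ≈ 0.5000

B = T − 2I has rows (-1, -1, -2); (-3, 2, 7); (4, 6, -2)
w1 = Bv₀ = ((-1)·1 + (-1)·1 + (-2)·1; (-3)·1 + 2·1 + 7·1; 4·1 + 6·1 + (-2)·1) = (-4, 6, 8)
w2 = Bw1 = ((-1)·(-4) + (-1)·6 + (-2)·8; (-3)·(-4) + 2·6 + 7·8; 4·(-4) + 6·6 + (-2)·8) = (-18, 80, 4)
Ratio: 4/8 = 0.5000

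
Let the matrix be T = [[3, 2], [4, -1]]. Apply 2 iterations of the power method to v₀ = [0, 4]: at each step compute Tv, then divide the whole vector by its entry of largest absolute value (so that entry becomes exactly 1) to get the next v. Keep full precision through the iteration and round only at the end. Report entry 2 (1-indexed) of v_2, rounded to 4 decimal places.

1.0000

Tv0 = (8.00000, -4.00000); divide by 8.00000 → v1 = (1.00000, -0.50000)
Tv1 = (2.00000, 4.50000); divide by 4.50000 → v2 = (0.44444, 1.00000)
Requested entry of v2: 36/36 = 1.0000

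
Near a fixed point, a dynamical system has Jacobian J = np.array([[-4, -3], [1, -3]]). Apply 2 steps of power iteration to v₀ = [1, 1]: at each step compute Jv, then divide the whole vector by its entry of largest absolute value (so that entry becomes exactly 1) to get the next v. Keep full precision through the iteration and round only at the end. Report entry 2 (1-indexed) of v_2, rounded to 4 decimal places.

-0.0294

Jv0 = (-7.00000, -2.00000); divide by -7.00000 → v1 = (1.00000, 0.28571)
Jv1 = (-4.85714, 0.14286); divide by -4.85714 → v2 = (1.00000, -0.02941)
Requested entry of v2: -1/34 = -0.0294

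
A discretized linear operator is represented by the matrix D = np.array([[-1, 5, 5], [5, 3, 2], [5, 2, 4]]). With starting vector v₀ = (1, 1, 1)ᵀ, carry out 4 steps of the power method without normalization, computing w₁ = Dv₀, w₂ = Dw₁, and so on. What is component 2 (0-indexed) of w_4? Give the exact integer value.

11088

w1 = Dv₀ = ((-1)·1 + 5·1 + 5·1; 5·1 + 3·1 + 2·1; 5·1 + 2·1 + 4·1) = (9, 10, 11)
w2 = Dw1 = ((-1)·9 + 5·10 + 5·11; 5·9 + 3·10 + 2·11; 5·9 + 2·10 + 4·11) = (96, 97, 109)
w3 = Dw2 = (934, 989, 1110)
w4 = Dw3 = (9561, 9857, 11088)
The requested component of w4 is 11088.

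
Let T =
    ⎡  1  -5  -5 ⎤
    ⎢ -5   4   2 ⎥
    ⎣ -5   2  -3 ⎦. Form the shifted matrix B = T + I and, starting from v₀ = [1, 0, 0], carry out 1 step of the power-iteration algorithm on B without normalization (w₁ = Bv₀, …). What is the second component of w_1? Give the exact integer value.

-5

B = T + I has rows (2, -5, -5); (-5, 5, 2); (-5, 2, -2)
w1 = Bv₀ = (2·1 + (-5)·0 + (-5)·0; (-5)·1 + 5·0 + 2·0; (-5)·1 + 2·0 + (-2)·0) = (2, -5, -5)
Requested component of w1: -5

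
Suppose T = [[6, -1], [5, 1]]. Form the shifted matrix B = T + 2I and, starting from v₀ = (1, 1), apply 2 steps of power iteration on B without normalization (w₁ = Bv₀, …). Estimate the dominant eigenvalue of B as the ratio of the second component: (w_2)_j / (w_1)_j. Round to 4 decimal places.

B = T + 2I has rows (8, -1); (5, 3)
w1 = Bv₀ = (7, 8)
w2 = Bw1 = (48, 59)
Ratio: 59/8 = 7.3750

7.3750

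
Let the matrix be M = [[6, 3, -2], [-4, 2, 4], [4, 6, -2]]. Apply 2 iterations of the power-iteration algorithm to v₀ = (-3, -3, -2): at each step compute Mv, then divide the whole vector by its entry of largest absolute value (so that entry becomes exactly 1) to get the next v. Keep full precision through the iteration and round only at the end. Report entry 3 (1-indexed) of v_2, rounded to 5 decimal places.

0.56522

Mv0 = (-23.000000, -2.000000, -26.000000); divide by -26.000000 → v1 = (0.884615, 0.076923, 1.000000)
Mv1 = (3.538462, 0.615385, 2.000000); divide by 3.538462 → v2 = (1.000000, 0.173913, 0.565217)
Requested entry of v2: -52/-92 = 0.56522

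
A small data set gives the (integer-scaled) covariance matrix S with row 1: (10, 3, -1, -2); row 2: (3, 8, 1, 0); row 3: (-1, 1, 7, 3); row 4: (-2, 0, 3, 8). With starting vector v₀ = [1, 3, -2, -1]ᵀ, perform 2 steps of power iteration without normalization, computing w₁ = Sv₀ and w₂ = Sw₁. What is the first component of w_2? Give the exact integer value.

w1 = Sv₀ = (10·1 + 3·3 + (-1)·(-2) + (-2)·(-1); 3·1 + 8·3 + 1·(-2) + 0·(-1); (-1)·1 + 1·3 + 7·(-2) + 3·(-1); (-2)·1 + 0·3 + 3·(-2) + 8·(-1)) = (23, 25, -15, -16)
w2 = Sw1 = (10·23 + 3·25 + (-1)·(-15) + (-2)·(-16); 3·23 + 8·25 + 1·(-15) + 0·(-16); (-1)·23 + 1·25 + 7·(-15) + 3·(-16); (-2)·23 + 0·25 + 3·(-15) + 8·(-16)) = (352, 254, -151, -219)
The requested component of w2 is 352.

352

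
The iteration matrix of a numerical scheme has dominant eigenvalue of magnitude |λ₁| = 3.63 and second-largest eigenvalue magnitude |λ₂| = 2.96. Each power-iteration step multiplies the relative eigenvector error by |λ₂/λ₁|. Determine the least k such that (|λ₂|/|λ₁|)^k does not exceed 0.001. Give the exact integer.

34

|λ₂/λ₁| = 2.96/3.63 = 0.81543
Need k ≥ ln(0.001) / ln(0.81543) = -6.9078 / -0.2040 ≈ 33.854
Smallest integer k satisfying the bound: 34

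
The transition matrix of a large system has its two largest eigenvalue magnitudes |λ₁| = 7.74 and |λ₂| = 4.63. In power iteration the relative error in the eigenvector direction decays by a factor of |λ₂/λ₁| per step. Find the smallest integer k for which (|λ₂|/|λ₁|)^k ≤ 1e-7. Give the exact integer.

32

|λ₂/λ₁| = 4.63/7.74 = 0.59819
Need k ≥ ln(1e-7) / ln(0.59819) = -16.1181 / -0.5138 ≈ 31.368
Smallest integer k satisfying the bound: 32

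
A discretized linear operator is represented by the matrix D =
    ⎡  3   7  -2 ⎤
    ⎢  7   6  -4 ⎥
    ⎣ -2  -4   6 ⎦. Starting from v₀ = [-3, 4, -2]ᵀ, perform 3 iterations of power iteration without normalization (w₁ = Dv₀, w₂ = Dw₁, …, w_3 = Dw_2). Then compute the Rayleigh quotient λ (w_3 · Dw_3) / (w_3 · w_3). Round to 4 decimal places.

14.0394

w1 = Dv₀ = (3·(-3) + 7·4 + (-2)·(-2); 7·(-3) + 6·4 + (-4)·(-2); (-2)·(-3) + (-4)·4 + 6·(-2)) = (23, 11, -22)
w2 = Dw1 = (3·23 + 7·11 + (-2)·(-22); 7·23 + 6·11 + (-4)·(-22); (-2)·23 + (-4)·11 + 6·(-22)) = (190, 315, -222)
w3 = Dw2 = (3219, 4108, -2972)
Dw3 = (44357, 59069, -40702)
w3·Dw3 = 3219·44357 + 4108·59069 + (-2972)·(-40702) = 506406979; w3·w3 = 3219·3219 + 4108·4108 + (-2972)·(-2972) = 36070409
λ ≈ 506406979/36070409 = 14.0394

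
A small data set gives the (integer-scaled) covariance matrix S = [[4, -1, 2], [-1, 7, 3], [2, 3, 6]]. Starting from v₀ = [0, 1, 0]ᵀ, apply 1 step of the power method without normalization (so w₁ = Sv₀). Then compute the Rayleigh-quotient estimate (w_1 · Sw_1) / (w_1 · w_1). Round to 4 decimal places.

8.9661

w1 = Sv₀ = (4·0 + (-1)·1 + 2·0; (-1)·0 + 7·1 + 3·0; 2·0 + 3·1 + 6·0) = (-1, 7, 3)
Sw1 = (-5, 59, 37)
w1·Sw1 = (-1)·(-5) + 7·59 + 3·37 = 529; w1·w1 = (-1)·(-1) + 7·7 + 3·3 = 59
λ ≈ 529/59 = 8.9661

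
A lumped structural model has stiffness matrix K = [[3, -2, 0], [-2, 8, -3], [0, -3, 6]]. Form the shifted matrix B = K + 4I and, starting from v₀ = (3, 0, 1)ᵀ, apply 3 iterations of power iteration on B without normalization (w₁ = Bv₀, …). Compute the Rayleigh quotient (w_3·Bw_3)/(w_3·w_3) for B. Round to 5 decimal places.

μ ≈ 14.21146

B = K + 4I has rows (7, -2, 0); (-2, 12, -3); (0, -3, 10)
w1 = Bv₀ = (7·3 + (-2)·0 + 0·1; (-2)·3 + 12·0 + (-3)·1; 0·3 + (-3)·0 + 10·1) = (21, -9, 10)
w2 = Bw1 = (7·21 + (-2)·(-9) + 0·10; (-2)·21 + 12·(-9) + (-3)·10; 0·21 + (-3)·(-9) + 10·10) = (165, -180, 127)
w3 = Bw2 = (1515, -2871, 1810)
Bw3 = (16347, -42912, 26713)
w3·Bw3 = 196316587; w3·w3 = 13813966; μ ≈ 196316587/13813966 = 14.21146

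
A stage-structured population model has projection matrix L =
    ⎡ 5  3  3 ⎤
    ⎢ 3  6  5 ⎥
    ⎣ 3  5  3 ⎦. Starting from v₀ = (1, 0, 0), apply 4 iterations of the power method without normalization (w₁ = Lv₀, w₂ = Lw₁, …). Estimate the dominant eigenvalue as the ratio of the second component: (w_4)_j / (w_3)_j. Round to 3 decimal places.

12.304

w1 = Lv₀ = (5, 3, 3)
w2 = Lw1 = (43, 48, 39)
w3 = Lw2 = (476, 612, 486)
w4 = Lw3 = (5674, 7530, 5946)
Ratio at component: 7530 / 612 = 12.304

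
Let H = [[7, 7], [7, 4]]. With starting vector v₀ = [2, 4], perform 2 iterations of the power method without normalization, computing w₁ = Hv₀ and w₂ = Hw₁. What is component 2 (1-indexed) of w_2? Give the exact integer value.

w1 = Hv₀ = (7·2 + 7·4; 7·2 + 4·4) = (42, 30)
w2 = Hw1 = (7·42 + 7·30; 7·42 + 4·30) = (504, 414)
The requested component of w2 is 414.

414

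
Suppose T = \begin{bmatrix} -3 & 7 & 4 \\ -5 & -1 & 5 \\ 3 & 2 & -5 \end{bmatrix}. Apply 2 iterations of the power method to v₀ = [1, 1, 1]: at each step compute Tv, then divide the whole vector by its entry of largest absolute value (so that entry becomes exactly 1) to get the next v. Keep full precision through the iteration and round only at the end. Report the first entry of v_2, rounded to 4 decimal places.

Tv0 = (8.00000, -1.00000, 0.00000); divide by 8.00000 → v1 = (1.00000, -0.12500, 0.00000)
Tv1 = (-3.87500, -4.87500, 2.75000); divide by -4.87500 → v2 = (0.79487, 1.00000, -0.56410)
Requested entry of v2: -31/-39 = 0.7949

0.7949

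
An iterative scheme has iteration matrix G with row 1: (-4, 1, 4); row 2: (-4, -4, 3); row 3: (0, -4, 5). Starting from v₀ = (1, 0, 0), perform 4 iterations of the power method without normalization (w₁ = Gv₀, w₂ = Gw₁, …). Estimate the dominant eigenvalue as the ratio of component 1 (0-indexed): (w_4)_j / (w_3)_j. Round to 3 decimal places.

w1 = Gv₀ = ((-4)·1 + 1·0 + 4·0; (-4)·1 + (-4)·0 + 3·0; 0·1 + (-4)·0 + 5·0) = (-4, -4, 0)
w2 = Gw1 = ((-4)·(-4) + 1·(-4) + 4·0; (-4)·(-4) + (-4)·(-4) + 3·0; 0·(-4) + (-4)·(-4) + 5·0) = (12, 32, 16)
w3 = Gw2 = (48, -128, -48)
w4 = Gw3 = (-512, 176, 272)
Ratio at component: 176 / -128 = -1.375

λ ≈ -1.375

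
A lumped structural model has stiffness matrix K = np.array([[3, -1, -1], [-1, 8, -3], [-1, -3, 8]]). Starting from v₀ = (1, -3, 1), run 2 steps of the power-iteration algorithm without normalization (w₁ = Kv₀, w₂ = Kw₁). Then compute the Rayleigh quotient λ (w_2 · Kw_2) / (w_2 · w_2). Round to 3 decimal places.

w1 = Kv₀ = (5, -28, 16)
w2 = Kw1 = (27, -277, 207)
Kw2 = (151, -2864, 2460)
w2·Kw2 = 27·151 + (-277)·(-2864) + 207·2460 = 1306625; w2·w2 = 27·27 + (-277)·(-277) + 207·207 = 120307
λ ≈ 1306625/120307 = 10.861

10.861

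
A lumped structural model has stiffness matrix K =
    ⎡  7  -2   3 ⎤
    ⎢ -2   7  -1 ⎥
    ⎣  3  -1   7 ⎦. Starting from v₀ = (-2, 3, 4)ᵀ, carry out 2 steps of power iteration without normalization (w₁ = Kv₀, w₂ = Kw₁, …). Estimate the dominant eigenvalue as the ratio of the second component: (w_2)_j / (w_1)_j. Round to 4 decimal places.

w1 = Kv₀ = (-8, 21, 19)
w2 = Kw1 = (-41, 144, 88)
Ratio at component: 144 / 21 = 6.8571

λ ≈ 6.8571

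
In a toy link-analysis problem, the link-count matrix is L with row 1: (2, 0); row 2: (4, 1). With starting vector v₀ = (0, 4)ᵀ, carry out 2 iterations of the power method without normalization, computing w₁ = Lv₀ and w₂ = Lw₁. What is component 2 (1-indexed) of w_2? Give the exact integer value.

w1 = Lv₀ = (0, 4)
w2 = Lw1 = (0, 4)
The requested component of w2 is 4.

4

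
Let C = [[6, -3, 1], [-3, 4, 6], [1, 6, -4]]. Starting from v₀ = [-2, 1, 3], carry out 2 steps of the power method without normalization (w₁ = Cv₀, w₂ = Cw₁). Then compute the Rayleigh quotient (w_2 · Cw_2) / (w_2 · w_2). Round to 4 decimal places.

λ ≈ 4.4620

w1 = Cv₀ = (6·(-2) + (-3)·1 + 1·3; (-3)·(-2) + 4·1 + 6·3; 1·(-2) + 6·1 + (-4)·3) = (-12, 28, -8)
w2 = Cw1 = (6·(-12) + (-3)·28 + 1·(-8); (-3)·(-12) + 4·28 + 6·(-8); 1·(-12) + 6·28 + (-4)·(-8)) = (-164, 100, 188)
Cw2 = (-1096, 2020, -316)
w2·Cw2 = (-164)·(-1096) + 100·2020 + 188·(-316) = 322336; w2·w2 = (-164)·(-164) + 100·100 + 188·188 = 72240
λ ≈ 322336/72240 = 4.4620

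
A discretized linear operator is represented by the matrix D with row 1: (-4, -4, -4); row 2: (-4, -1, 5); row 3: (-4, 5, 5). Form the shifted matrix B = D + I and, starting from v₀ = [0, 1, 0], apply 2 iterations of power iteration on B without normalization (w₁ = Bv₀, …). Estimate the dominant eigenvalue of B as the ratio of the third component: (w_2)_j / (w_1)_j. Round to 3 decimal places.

μ ≈ 9.200

B = D + I has rows (-3, -4, -4); (-4, 0, 5); (-4, 5, 6)
w1 = Bv₀ = (-4, 0, 5)
w2 = Bw1 = (-8, 41, 46)
Ratio: 46/5 = 9.200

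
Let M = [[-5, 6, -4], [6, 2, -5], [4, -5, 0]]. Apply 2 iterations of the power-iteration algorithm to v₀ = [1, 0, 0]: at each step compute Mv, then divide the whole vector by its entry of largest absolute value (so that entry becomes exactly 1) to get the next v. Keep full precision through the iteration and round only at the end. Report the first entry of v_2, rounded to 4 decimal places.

-0.9000

Mv0 = (-5.00000, 6.00000, 4.00000); divide by 6.00000 → v1 = (-0.83333, 1.00000, 0.66667)
Mv1 = (7.50000, -6.33333, -8.33333); divide by -8.33333 → v2 = (-0.90000, 0.76000, 1.00000)
Requested entry of v2: 45/-50 = -0.9000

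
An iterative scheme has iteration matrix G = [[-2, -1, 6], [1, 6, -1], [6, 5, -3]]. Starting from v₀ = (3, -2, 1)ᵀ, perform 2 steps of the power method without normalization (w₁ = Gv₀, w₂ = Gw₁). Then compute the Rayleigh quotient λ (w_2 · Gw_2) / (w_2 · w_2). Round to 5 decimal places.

w1 = Gv₀ = ((-2)·3 + (-1)·(-2) + 6·1; 1·3 + 6·(-2) + (-1)·1; 6·3 + 5·(-2) + (-3)·1) = (2, -10, 5)
w2 = Gw1 = ((-2)·2 + (-1)·(-10) + 6·5; 1·2 + 6·(-10) + (-1)·5; 6·2 + 5·(-10) + (-3)·5) = (36, -63, -53)
Gw2 = (-327, -289, 60)
w2·Gw2 = 36·(-327) + (-63)·(-289) + (-53)·60 = 3255; w2·w2 = 36·36 + (-63)·(-63) + (-53)·(-53) = 8074
λ ≈ 3255/8074 = 0.40315

0.40315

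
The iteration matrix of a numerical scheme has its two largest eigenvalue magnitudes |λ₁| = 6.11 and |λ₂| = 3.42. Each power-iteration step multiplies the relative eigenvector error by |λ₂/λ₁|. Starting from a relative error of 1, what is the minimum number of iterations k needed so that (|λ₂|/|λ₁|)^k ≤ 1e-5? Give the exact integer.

20

|λ₂/λ₁| = 3.42/6.11 = 0.55974
Need k ≥ ln(1e-5) / ln(0.55974) = -11.5129 / -0.5803 ≈ 19.840
Smallest integer k satisfying the bound: 20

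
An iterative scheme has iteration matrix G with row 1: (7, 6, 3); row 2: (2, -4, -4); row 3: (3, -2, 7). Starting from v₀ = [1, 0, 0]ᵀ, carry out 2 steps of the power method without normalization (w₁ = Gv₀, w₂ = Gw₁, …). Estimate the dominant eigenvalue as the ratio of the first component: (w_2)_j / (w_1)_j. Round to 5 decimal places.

λ ≈ 10.00000

w1 = Gv₀ = (7·1 + 6·0 + 3·0; 2·1 + (-4)·0 + (-4)·0; 3·1 + (-2)·0 + 7·0) = (7, 2, 3)
w2 = Gw1 = (7·7 + 6·2 + 3·3; 2·7 + (-4)·2 + (-4)·3; 3·7 + (-2)·2 + 7·3) = (70, -6, 38)
Ratio at component: 70 / 7 = 10.00000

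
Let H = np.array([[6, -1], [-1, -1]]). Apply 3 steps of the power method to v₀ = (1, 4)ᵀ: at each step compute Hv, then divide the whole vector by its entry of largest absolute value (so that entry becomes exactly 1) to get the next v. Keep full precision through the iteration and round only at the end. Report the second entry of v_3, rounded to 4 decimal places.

-0.2020

Hv0 = (2.00000, -5.00000); divide by -5.00000 → v1 = (-0.40000, 1.00000)
Hv1 = (-3.40000, -0.60000); divide by -3.40000 → v2 = (1.00000, 0.17647)
Hv2 = (5.82353, -1.17647); divide by 5.82353 → v3 = (1.00000, -0.20202)
Requested entry of v3: -20/99 = -0.2020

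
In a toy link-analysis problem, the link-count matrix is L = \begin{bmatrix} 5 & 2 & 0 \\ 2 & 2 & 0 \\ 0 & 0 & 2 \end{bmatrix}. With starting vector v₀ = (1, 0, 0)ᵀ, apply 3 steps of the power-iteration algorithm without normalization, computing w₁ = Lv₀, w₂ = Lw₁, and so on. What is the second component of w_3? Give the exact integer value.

86

w1 = Lv₀ = (5·1 + 2·0 + 0·0; 2·1 + 2·0 + 0·0; 0·1 + 0·0 + 2·0) = (5, 2, 0)
w2 = Lw1 = (5·5 + 2·2 + 0·0; 2·5 + 2·2 + 0·0; 0·5 + 0·2 + 2·0) = (29, 14, 0)
w3 = Lw2 = (173, 86, 0)
The requested component of w3 is 86.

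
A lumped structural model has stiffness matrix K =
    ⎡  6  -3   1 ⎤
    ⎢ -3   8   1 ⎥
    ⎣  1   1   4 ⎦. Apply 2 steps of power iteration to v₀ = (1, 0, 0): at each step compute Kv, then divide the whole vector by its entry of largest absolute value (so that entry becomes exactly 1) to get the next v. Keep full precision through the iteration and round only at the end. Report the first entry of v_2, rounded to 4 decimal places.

1.0000

Kv0 = (6.00000, -3.00000, 1.00000); divide by 6.00000 → v1 = (1.00000, -0.50000, 0.16667)
Kv1 = (7.66667, -6.83333, 1.16667); divide by 7.66667 → v2 = (1.00000, -0.89130, 0.15217)
Requested entry of v2: 46/46 = 1.0000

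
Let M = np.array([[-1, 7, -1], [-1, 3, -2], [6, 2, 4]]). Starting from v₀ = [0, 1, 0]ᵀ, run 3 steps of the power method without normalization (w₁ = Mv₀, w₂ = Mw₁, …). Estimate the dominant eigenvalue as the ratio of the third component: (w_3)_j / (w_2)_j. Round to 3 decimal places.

λ ≈ 5.214

w1 = Mv₀ = (7, 3, 2)
w2 = Mw1 = (12, -2, 56)
w3 = Mw2 = (-82, -130, 292)
Ratio at component: 292 / 56 = 5.214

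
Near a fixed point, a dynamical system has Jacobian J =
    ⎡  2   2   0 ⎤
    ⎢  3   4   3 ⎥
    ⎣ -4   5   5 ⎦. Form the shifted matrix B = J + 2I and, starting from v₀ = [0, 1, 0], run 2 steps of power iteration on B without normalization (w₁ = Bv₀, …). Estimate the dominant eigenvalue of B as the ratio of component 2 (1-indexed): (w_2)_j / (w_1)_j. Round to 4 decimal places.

B = J + 2I has rows (4, 2, 0); (3, 6, 3); (-4, 5, 7)
w1 = Bv₀ = (4·0 + 2·1 + 0·0; 3·0 + 6·1 + 3·0; (-4)·0 + 5·1 + 7·0) = (2, 6, 5)
w2 = Bw1 = (4·2 + 2·6 + 0·5; 3·2 + 6·6 + 3·5; (-4)·2 + 5·6 + 7·5) = (20, 57, 57)
Ratio: 57/6 = 9.5000

9.5000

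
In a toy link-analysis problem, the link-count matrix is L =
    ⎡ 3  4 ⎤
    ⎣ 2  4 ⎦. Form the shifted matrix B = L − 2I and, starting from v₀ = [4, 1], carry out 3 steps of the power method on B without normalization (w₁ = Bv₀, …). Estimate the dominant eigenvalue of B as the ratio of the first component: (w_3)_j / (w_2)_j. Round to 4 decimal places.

4.0000

B = L − 2I has rows (1, 4); (2, 2)
w1 = Bv₀ = (8, 10)
w2 = Bw1 = (48, 36)
w3 = Bw2 = (192, 168)
Ratio: 192/48 = 4.0000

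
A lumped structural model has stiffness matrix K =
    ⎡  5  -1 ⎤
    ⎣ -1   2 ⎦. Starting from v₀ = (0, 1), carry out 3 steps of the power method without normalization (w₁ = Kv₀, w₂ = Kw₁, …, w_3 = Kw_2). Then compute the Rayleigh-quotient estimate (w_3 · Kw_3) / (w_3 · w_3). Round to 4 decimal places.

5.2610

w1 = Kv₀ = (-1, 2)
w2 = Kw1 = (-7, 5)
w3 = Kw2 = (-40, 17)
Kw3 = (-217, 74)
w3·Kw3 = (-40)·(-217) + 17·74 = 9938; w3·w3 = (-40)·(-40) + 17·17 = 1889
λ ≈ 9938/1889 = 5.2610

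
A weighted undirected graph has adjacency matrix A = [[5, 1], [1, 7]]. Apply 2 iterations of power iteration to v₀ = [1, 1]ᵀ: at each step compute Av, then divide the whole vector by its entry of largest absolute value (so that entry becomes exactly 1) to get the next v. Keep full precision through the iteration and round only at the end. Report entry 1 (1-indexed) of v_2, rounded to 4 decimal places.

Av0 = (6.00000, 8.00000); divide by 8.00000 → v1 = (0.75000, 1.00000)
Av1 = (4.75000, 7.75000); divide by 7.75000 → v2 = (0.61290, 1.00000)
Requested entry of v2: 38/62 = 0.6129

0.6129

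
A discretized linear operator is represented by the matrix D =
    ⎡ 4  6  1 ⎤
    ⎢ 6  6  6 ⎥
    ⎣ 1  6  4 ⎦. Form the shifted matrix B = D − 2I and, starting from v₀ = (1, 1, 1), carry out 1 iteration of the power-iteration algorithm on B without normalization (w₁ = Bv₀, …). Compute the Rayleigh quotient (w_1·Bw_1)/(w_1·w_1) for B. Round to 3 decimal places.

B = D − 2I has rows (2, 6, 1); (6, 4, 6); (1, 6, 2)
w1 = Bv₀ = (2·1 + 6·1 + 1·1; 6·1 + 4·1 + 6·1; 1·1 + 6·1 + 2·1) = (9, 16, 9)
Bw1 = (123, 172, 123)
w1·Bw1 = 4966; w1·w1 = 418; μ ≈ 4966/418 = 11.880

11.880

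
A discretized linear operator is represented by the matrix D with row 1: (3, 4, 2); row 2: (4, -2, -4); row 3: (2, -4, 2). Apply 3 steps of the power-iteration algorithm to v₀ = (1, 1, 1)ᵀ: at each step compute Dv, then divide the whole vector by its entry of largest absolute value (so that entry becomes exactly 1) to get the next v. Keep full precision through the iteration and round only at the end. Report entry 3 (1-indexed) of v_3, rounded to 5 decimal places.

-0.26022

Dv0 = (9.000000, -2.000000, 0.000000); divide by 9.000000 → v1 = (1.000000, -0.222222, 0.000000)
Dv1 = (2.111111, 4.444444, 2.888889); divide by 4.444444 → v2 = (0.475000, 1.000000, 0.650000)
Dv2 = (6.725000, -2.700000, -1.750000); divide by 6.725000 → v3 = (1.000000, -0.401487, -0.260223)
Requested entry of v3: -70/269 = -0.26022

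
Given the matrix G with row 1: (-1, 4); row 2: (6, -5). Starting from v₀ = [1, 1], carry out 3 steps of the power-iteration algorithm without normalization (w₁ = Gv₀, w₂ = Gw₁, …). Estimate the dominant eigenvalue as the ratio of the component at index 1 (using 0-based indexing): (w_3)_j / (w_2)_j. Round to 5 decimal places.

w1 = Gv₀ = ((-1)·1 + 4·1; 6·1 + (-5)·1) = (3, 1)
w2 = Gw1 = ((-1)·3 + 4·1; 6·3 + (-5)·1) = (1, 13)
w3 = Gw2 = (51, -59)
Ratio at component: -59 / 13 = -4.53846

λ ≈ -4.53846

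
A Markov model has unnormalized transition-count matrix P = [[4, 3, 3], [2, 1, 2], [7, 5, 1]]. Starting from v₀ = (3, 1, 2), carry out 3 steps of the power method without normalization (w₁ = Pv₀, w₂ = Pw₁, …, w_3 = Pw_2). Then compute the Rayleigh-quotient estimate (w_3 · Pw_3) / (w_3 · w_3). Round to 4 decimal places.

w1 = Pv₀ = (4·3 + 3·1 + 3·2; 2·3 + 1·1 + 2·2; 7·3 + 5·1 + 1·2) = (21, 11, 28)
w2 = Pw1 = (4·21 + 3·11 + 3·28; 2·21 + 1·11 + 2·28; 7·21 + 5·11 + 1·28) = (201, 109, 230)
w3 = Pw2 = (1821, 971, 2182)
Pw3 = (16743, 8977, 19784)
w3·Pw3 = 1821·16743 + 971·8977 + 2182·19784 = 82374358; w3·w3 = 1821·1821 + 971·971 + 2182·2182 = 9020006
λ ≈ 82374358/9020006 = 9.1324

9.1324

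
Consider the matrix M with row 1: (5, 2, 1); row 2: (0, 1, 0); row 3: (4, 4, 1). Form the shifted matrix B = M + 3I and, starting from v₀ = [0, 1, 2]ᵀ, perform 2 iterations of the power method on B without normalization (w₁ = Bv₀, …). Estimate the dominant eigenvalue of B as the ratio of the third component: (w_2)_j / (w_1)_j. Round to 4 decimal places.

B = M + 3I has rows (8, 2, 1); (0, 4, 0); (4, 4, 4)
w1 = Bv₀ = (8·0 + 2·1 + 1·2; 0·0 + 4·1 + 0·2; 4·0 + 4·1 + 4·2) = (4, 4, 12)
w2 = Bw1 = (8·4 + 2·4 + 1·12; 0·4 + 4·4 + 0·12; 4·4 + 4·4 + 4·12) = (52, 16, 80)
Ratio: 80/12 = 6.6667

6.6667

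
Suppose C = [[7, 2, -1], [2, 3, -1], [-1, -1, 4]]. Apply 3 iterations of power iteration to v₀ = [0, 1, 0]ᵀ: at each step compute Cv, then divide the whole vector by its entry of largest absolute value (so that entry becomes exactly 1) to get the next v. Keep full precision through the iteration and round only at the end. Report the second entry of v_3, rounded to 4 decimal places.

0.5054

Cv0 = (2.00000, 3.00000, -1.00000); divide by 3.00000 → v1 = (0.66667, 1.00000, -0.33333)
Cv1 = (7.00000, 4.66667, -3.00000); divide by 7.00000 → v2 = (1.00000, 0.66667, -0.42857)
Cv2 = (8.76190, 4.42857, -3.38095); divide by 8.76190 → v3 = (1.00000, 0.50543, -0.38587)
Requested entry of v3: 93/184 = 0.5054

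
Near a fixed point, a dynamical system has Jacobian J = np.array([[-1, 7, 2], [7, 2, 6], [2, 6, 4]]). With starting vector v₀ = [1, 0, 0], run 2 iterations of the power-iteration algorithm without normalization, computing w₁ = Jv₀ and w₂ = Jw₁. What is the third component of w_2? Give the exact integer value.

48

w1 = Jv₀ = ((-1)·1 + 7·0 + 2·0; 7·1 + 2·0 + 6·0; 2·1 + 6·0 + 4·0) = (-1, 7, 2)
w2 = Jw1 = ((-1)·(-1) + 7·7 + 2·2; 7·(-1) + 2·7 + 6·2; 2·(-1) + 6·7 + 4·2) = (54, 19, 48)
The requested component of w2 is 48.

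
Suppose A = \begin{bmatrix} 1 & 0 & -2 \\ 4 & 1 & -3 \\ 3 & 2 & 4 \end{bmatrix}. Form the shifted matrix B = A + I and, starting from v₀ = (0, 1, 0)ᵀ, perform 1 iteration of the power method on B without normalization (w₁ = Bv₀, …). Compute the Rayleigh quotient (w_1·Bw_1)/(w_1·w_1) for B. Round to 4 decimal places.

B = A + I has rows (2, 0, -2); (4, 2, -3); (3, 2, 5)
w1 = Bv₀ = (2·0 + 0·1 + (-2)·0; 4·0 + 2·1 + (-3)·0; 3·0 + 2·1 + 5·0) = (0, 2, 2)
Bw1 = (-4, -2, 14)
w1·Bw1 = 24; w1·w1 = 8; μ ≈ 24/8 = 3.0000

μ ≈ 3.0000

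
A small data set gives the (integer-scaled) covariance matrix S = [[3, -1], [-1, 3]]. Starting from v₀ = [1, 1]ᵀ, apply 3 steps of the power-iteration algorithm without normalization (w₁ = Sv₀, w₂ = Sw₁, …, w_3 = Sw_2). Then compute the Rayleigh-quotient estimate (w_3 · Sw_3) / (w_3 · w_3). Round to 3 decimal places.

λ ≈ 2.000

w1 = Sv₀ = (2, 2)
w2 = Sw1 = (4, 4)
w3 = Sw2 = (8, 8)
Sw3 = (16, 16)
w3·Sw3 = 8·16 + 8·16 = 256; w3·w3 = 8·8 + 8·8 = 128
λ ≈ 256/128 = 2.000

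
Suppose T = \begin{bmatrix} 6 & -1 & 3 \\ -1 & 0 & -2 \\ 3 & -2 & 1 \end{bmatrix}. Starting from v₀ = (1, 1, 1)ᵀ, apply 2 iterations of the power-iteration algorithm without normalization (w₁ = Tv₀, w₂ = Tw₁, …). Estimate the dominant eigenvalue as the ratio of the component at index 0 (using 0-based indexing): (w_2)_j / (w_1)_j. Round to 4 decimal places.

λ ≈ 7.1250

w1 = Tv₀ = (6·1 + (-1)·1 + 3·1; (-1)·1 + 0·1 + (-2)·1; 3·1 + (-2)·1 + 1·1) = (8, -3, 2)
w2 = Tw1 = (6·8 + (-1)·(-3) + 3·2; (-1)·8 + 0·(-3) + (-2)·2; 3·8 + (-2)·(-3) + 1·2) = (57, -12, 32)
Ratio at component: 57 / 8 = 7.1250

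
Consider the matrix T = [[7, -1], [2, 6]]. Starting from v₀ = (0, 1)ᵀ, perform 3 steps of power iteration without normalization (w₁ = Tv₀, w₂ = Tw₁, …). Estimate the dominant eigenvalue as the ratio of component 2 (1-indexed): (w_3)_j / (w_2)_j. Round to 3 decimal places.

λ ≈ 5.235

w1 = Tv₀ = (-1, 6)
w2 = Tw1 = (-13, 34)
w3 = Tw2 = (-125, 178)
Ratio at component: 178 / 34 = 5.235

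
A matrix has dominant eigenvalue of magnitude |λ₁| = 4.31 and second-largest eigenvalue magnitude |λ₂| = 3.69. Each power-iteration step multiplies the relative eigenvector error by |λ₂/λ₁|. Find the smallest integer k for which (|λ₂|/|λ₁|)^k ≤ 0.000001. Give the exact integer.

|λ₂/λ₁| = 3.69/4.31 = 0.85615
Need k ≥ ln(0.000001) / ln(0.85615) = -13.8155 / -0.1553 ≈ 88.954
Smallest integer k satisfying the bound: 89

89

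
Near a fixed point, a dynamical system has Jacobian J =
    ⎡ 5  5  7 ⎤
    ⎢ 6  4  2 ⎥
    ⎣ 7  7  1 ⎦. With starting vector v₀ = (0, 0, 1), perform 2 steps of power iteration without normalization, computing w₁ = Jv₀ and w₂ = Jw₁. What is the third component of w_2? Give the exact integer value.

w1 = Jv₀ = (5·0 + 5·0 + 7·1; 6·0 + 4·0 + 2·1; 7·0 + 7·0 + 1·1) = (7, 2, 1)
w2 = Jw1 = (5·7 + 5·2 + 7·1; 6·7 + 4·2 + 2·1; 7·7 + 7·2 + 1·1) = (52, 52, 64)
The requested component of w2 is 64.

64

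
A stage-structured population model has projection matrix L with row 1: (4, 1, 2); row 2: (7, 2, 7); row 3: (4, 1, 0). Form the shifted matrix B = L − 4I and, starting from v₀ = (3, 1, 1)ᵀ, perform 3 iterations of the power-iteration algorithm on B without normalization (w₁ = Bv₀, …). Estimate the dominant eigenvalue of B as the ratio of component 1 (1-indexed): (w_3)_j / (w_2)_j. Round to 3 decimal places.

B = L − 4I has rows (0, 1, 2); (7, -2, 7); (4, 1, -4)
w1 = Bv₀ = (0·3 + 1·1 + 2·1; 7·3 + (-2)·1 + 7·1; 4·3 + 1·1 + (-4)·1) = (3, 26, 9)
w2 = Bw1 = (0·3 + 1·26 + 2·9; 7·3 + (-2)·26 + 7·9; 4·3 + 1·26 + (-4)·9) = (44, 32, 2)
w3 = Bw2 = (36, 258, 200)
Ratio: 36/44 = 0.818

μ ≈ 0.818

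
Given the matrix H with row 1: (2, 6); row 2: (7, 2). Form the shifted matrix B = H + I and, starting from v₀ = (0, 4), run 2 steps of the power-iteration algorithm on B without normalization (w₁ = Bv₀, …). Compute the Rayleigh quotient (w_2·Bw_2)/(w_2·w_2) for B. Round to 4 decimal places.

B = H + I has rows (3, 6); (7, 3)
w1 = Bv₀ = (24, 12)
w2 = Bw1 = (144, 204)
Bw2 = (1656, 1620)
w2·Bw2 = 568944; w2·w2 = 62352; μ ≈ 568944/62352 = 9.1247

μ ≈ 9.1247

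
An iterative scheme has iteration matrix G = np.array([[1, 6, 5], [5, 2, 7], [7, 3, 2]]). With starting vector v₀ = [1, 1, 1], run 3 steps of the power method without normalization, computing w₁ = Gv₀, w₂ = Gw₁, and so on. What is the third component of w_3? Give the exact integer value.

1908

w1 = Gv₀ = (1·1 + 6·1 + 5·1; 5·1 + 2·1 + 7·1; 7·1 + 3·1 + 2·1) = (12, 14, 12)
w2 = Gw1 = (1·12 + 6·14 + 5·12; 5·12 + 2·14 + 7·12; 7·12 + 3·14 + 2·12) = (156, 172, 150)
w3 = Gw2 = (1938, 2174, 1908)
The requested component of w3 is 1908.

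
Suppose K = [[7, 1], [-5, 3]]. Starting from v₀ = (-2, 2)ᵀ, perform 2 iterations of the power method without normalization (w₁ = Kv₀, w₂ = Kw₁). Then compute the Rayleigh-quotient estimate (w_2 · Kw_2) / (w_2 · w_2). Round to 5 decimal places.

λ ≈ 5.93910

w1 = Kv₀ = (-12, 16)
w2 = Kw1 = (-68, 108)
Kw2 = (-368, 664)
w2·Kw2 = (-68)·(-368) + 108·664 = 96736; w2·w2 = (-68)·(-68) + 108·108 = 16288
λ ≈ 96736/16288 = 5.93910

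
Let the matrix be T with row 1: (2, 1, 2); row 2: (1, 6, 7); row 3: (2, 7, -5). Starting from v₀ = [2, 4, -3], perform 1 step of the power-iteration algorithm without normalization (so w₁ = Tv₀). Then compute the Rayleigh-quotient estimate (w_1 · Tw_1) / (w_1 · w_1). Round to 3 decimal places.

-3.218

w1 = Tv₀ = (2·2 + 1·4 + 2·(-3); 1·2 + 6·4 + 7·(-3); 2·2 + 7·4 + (-5)·(-3)) = (2, 5, 47)
Tw1 = (103, 361, -196)
w1·Tw1 = 2·103 + 5·361 + 47·(-196) = -7201; w1·w1 = 2·2 + 5·5 + 47·47 = 2238
λ ≈ -7201/2238 = -3.218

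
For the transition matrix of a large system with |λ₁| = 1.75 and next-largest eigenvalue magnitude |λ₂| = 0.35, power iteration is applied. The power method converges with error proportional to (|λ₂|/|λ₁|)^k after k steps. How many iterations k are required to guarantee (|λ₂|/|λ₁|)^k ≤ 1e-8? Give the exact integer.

12

|λ₂/λ₁| = 0.35/1.75 = 0.20000
Need k ≥ ln(1e-8) / ln(0.20000) = -18.4207 / -1.6094 ≈ 11.445
Smallest integer k satisfying the bound: 12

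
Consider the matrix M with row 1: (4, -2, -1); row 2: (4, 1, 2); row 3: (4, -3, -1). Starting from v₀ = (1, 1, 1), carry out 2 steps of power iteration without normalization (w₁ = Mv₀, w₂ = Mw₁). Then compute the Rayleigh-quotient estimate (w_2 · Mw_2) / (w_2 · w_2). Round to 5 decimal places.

1.39020

w1 = Mv₀ = (4·1 + (-2)·1 + (-1)·1; 4·1 + 1·1 + 2·1; 4·1 + (-3)·1 + (-1)·1) = (1, 7, 0)
w2 = Mw1 = (4·1 + (-2)·7 + (-1)·0; 4·1 + 1·7 + 2·0; 4·1 + (-3)·7 + (-1)·0) = (-10, 11, -17)
Mw2 = (-45, -63, -56)
w2·Mw2 = (-10)·(-45) + 11·(-63) + (-17)·(-56) = 709; w2·w2 = (-10)·(-10) + 11·11 + (-17)·(-17) = 510
λ ≈ 709/510 = 1.39020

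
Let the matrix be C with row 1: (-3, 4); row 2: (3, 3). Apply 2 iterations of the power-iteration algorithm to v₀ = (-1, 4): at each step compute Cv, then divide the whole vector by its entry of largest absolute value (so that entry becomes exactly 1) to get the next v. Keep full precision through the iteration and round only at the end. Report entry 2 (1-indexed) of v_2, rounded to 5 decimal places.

Cv0 = (19.000000, 9.000000); divide by 19.000000 → v1 = (1.000000, 0.473684)
Cv1 = (-1.105263, 4.421053); divide by 4.421053 → v2 = (-0.250000, 1.000000)
Requested entry of v2: 84/84 = 1.00000

1.00000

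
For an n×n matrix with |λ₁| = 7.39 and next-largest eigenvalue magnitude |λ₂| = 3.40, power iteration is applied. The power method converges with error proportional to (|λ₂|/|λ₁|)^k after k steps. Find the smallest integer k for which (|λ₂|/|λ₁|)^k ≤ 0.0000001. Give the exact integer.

21

|λ₂/λ₁| = 3.40/7.39 = 0.46008
Need k ≥ ln(0.0000001) / ln(0.46008) = -16.1181 / -0.7764 ≈ 20.761
Smallest integer k satisfying the bound: 21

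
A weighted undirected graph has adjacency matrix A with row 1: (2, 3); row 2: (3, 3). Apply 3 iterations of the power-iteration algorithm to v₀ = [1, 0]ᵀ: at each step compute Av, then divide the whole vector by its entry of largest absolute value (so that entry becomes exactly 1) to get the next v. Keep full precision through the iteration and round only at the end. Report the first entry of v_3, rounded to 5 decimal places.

Av0 = (2.000000, 3.000000); divide by 3.000000 → v1 = (0.666667, 1.000000)
Av1 = (4.333333, 5.000000); divide by 5.000000 → v2 = (0.866667, 1.000000)
Av2 = (4.733333, 5.600000); divide by 5.600000 → v3 = (0.845238, 1.000000)
Requested entry of v3: 71/84 = 0.84524

0.84524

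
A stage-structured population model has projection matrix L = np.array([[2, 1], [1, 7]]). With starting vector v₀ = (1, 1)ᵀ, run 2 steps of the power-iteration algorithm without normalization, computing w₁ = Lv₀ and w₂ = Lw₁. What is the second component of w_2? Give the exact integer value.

59

w1 = Lv₀ = (2·1 + 1·1; 1·1 + 7·1) = (3, 8)
w2 = Lw1 = (2·3 + 1·8; 1·3 + 7·8) = (14, 59)
The requested component of w2 is 59.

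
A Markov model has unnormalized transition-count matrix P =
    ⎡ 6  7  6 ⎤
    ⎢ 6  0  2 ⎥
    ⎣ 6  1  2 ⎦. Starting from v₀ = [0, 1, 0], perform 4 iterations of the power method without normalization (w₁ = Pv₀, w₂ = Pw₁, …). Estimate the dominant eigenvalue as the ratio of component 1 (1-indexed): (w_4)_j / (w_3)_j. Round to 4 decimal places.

w1 = Pv₀ = (7, 0, 1)
w2 = Pw1 = (48, 44, 44)
w3 = Pw2 = (860, 376, 420)
w4 = Pw3 = (10312, 6000, 6376)
Ratio at component: 10312 / 860 = 11.9907

11.9907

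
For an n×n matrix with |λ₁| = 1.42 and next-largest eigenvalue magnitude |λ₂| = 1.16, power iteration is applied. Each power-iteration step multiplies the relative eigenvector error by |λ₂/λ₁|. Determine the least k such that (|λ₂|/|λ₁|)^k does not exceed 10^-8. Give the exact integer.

92

|λ₂/λ₁| = 1.16/1.42 = 0.81690
Need k ≥ ln(10^-8) / ln(0.81690) = -18.4207 / -0.2022 ≈ 91.085
Smallest integer k satisfying the bound: 92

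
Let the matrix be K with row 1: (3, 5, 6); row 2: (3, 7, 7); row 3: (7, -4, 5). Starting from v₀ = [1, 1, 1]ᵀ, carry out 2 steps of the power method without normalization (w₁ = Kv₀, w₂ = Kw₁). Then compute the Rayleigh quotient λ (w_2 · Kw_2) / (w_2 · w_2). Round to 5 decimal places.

w1 = Kv₀ = (14, 17, 8)
w2 = Kw1 = (175, 217, 70)
Kw2 = (2030, 2534, 707)
w2·Kw2 = 175·2030 + 217·2534 + 70·707 = 954618; w2·w2 = 175·175 + 217·217 + 70·70 = 82614
λ ≈ 954618/82614 = 11.55516

λ ≈ 11.55516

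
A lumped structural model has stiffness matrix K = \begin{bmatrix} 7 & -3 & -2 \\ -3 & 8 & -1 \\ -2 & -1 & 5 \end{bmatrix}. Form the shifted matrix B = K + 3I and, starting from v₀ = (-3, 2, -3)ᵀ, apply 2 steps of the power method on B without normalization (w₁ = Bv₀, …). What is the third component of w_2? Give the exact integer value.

-134

B = K + 3I has rows (10, -3, -2); (-3, 11, -1); (-2, -1, 8)
w1 = Bv₀ = (10·(-3) + (-3)·2 + (-2)·(-3); (-3)·(-3) + 11·2 + (-1)·(-3); (-2)·(-3) + (-1)·2 + 8·(-3)) = (-30, 34, -20)
w2 = Bw1 = (10·(-30) + (-3)·34 + (-2)·(-20); (-3)·(-30) + 11·34 + (-1)·(-20); (-2)·(-30) + (-1)·34 + 8·(-20)) = (-362, 484, -134)
Requested component of w2: -134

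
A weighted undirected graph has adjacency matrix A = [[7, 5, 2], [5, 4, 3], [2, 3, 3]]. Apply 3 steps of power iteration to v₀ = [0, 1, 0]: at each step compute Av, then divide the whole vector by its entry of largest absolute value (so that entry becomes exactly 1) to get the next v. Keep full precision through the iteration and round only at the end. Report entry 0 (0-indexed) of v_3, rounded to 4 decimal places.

1.0000

Av0 = (5.00000, 4.00000, 3.00000); divide by 5.00000 → v1 = (1.00000, 0.80000, 0.60000)
Av1 = (12.20000, 10.00000, 6.20000); divide by 12.20000 → v2 = (1.00000, 0.81967, 0.50820)
Av2 = (12.11475, 9.80328, 5.98361); divide by 12.11475 → v3 = (1.00000, 0.80920, 0.49391)
Requested entry of v3: 739/739 = 1.0000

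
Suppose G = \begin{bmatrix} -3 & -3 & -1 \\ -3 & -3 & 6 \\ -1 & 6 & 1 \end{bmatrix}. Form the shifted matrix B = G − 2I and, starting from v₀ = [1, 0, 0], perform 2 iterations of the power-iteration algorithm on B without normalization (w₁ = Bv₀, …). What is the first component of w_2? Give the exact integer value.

B = G − 2I has rows (-5, -3, -1); (-3, -5, 6); (-1, 6, -1)
w1 = Bv₀ = ((-5)·1 + (-3)·0 + (-1)·0; (-3)·1 + (-5)·0 + 6·0; (-1)·1 + 6·0 + (-1)·0) = (-5, -3, -1)
w2 = Bw1 = ((-5)·(-5) + (-3)·(-3) + (-1)·(-1); (-3)·(-5) + (-5)·(-3) + 6·(-1); (-1)·(-5) + 6·(-3) + (-1)·(-1)) = (35, 24, -12)
Requested component of w2: 35

35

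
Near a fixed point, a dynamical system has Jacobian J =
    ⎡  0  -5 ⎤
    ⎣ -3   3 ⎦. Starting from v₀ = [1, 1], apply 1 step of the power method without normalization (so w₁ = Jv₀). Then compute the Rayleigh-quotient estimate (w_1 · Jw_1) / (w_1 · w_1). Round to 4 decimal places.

w1 = Jv₀ = (0·1 + (-5)·1; (-3)·1 + 3·1) = (-5, 0)
Jw1 = (0, 15)
w1·Jw1 = (-5)·0 + 0·15 = 0; w1·w1 = (-5)·(-5) + 0·0 = 25
λ ≈ 0/25 = 0.0000

0.0000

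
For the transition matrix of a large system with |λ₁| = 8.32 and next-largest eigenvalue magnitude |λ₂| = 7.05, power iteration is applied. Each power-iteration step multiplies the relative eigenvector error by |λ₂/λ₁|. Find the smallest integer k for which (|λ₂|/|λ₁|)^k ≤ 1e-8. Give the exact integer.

112

|λ₂/λ₁| = 7.05/8.32 = 0.84736
Need k ≥ ln(1e-8) / ln(0.84736) = -18.4207 / -0.1656 ≈ 111.213
Smallest integer k satisfying the bound: 112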